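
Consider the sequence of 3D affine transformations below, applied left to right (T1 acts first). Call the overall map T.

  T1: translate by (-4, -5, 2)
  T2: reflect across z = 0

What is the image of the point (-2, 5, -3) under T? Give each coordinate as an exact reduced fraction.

T(p) = (-6, 0, 1)

T1 translate by (-4, -5, 2): (-2, 5, -3) → (-6, 0, -1)
T2 reflect across z = 0: (-6, 0, -1) → (-6, 0, 1)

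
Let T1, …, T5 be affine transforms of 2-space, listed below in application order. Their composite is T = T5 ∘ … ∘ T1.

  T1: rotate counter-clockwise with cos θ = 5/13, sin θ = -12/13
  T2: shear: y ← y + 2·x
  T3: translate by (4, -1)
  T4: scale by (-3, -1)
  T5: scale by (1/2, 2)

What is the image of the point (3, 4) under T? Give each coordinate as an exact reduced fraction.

T1 rotate counter-clockwise with cos θ = 5/13, sin θ = -12/13: (3, 4) → (63/13, -16/13)
T2 shear: y ← y + 2·x: (63/13, -16/13) → (63/13, 110/13)
T3 translate by (4, -1): (63/13, 110/13) → (115/13, 97/13)
T4 scale by (-3, -1): (115/13, 97/13) → (-345/13, -97/13)
T5 scale by (1/2, 2): (-345/13, -97/13) → (-345/26, -194/13)

T(p) = (-345/26, -194/13)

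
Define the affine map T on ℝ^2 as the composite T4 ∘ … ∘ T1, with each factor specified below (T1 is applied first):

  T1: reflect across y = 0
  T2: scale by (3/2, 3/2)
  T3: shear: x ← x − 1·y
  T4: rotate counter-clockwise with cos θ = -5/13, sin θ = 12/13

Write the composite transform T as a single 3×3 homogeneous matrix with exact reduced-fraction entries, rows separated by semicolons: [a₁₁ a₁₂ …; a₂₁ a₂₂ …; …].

T1 = [1 0 0; 0 -1 0; 0 0 1]
T2·T1 = [3/2 0 0; 0 -3/2 0; 0 0 1]
T3·…·T1 = [3/2 3/2 0; 0 -3/2 0; 0 0 1]
T4·…·T1 = [-15/26 21/26 0; 18/13 51/26 0; 0 0 1]

T = [-15/26 21/26 0; 18/13 51/26 0; 0 0 1]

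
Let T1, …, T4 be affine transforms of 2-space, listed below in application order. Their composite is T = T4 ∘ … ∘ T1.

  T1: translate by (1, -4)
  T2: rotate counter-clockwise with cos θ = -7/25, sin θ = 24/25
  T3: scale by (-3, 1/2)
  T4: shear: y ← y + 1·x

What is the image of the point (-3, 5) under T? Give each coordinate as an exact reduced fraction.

T1 translate by (1, -4): (-3, 5) → (-2, 1)
T2 rotate counter-clockwise with cos θ = -7/25, sin θ = 24/25: (-2, 1) → (-2/5, -11/5)
T3 scale by (-3, 1/2): (-2/5, -11/5) → (6/5, -11/10)
T4 shear: y ← y + 1·x: (6/5, -11/10) → (6/5, 1/10)

T(p) = (6/5, 1/10)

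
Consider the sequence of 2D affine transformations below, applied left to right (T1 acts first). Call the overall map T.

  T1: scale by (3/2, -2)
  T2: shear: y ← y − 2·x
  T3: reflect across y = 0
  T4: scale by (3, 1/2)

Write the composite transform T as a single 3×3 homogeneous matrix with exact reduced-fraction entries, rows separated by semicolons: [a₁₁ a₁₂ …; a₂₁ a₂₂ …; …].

T = [9/2 0 0; 3/2 1 0; 0 0 1]

T1 = [3/2 0 0; 0 -2 0; 0 0 1]
T2·T1 = [3/2 0 0; -3 -2 0; 0 0 1]
T3·…·T1 = [3/2 0 0; 3 2 0; 0 0 1]
T4·…·T1 = [9/2 0 0; 3/2 1 0; 0 0 1]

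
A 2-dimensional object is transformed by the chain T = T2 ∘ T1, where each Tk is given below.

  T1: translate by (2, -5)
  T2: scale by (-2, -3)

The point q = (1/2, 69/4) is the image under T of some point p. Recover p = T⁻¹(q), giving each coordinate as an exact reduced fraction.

p = (-9/4, -3/4)

T1 = [1 0 2; 0 1 -5; 0 0 1]
T2·T1 = [-2 0 -4; 0 -3 15; 0 0 1]
det M = 6; M⁻¹ = [-1/2 0 -2; 0 -1/3 5; 0 0 1]
M⁻¹ · (1/2, 69/4)ᵀ = (-9/4, -3/4)ᵀ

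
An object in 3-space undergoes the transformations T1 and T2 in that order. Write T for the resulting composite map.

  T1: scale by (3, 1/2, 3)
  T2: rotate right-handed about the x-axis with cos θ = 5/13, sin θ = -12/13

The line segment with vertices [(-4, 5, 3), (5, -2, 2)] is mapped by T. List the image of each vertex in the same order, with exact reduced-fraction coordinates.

T1 scale by (3, 1/2, 3): (-4, 5, 3) → (-12, 5/2, 9); (5, -2, 2) → (15, -1, 6)
T2 rotate right-handed about the x-axis with cos θ = 5/13, sin θ = -12/13: (-12, 5/2, 9) → (-12, 241/26, 15/13); (15, -1, 6) → (15, 67/13, 42/13)

image vertices: (-12, 241/26, 15/13), (15, 67/13, 42/13)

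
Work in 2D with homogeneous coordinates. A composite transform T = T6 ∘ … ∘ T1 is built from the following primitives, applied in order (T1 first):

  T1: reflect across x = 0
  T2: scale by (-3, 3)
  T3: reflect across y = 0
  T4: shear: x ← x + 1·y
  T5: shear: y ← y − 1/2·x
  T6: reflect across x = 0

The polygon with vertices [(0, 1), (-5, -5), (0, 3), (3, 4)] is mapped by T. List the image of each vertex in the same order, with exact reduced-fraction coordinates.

image vertices: (3, -3/2), (0, 15), (9, -9/2), (3, -21/2)

T1 reflect across x = 0: (0, 1) → (0, 1); (-5, -5) → (5, -5); (0, 3) → (0, 3); (3, 4) → (-3, 4)
T2 scale by (-3, 3): (0, 1) → (0, 3); (5, -5) → (-15, -15); (0, 3) → (0, 9); (-3, 4) → (9, 12)
T3 reflect across y = 0: (0, 3) → (0, -3); (-15, -15) → (-15, 15); (0, 9) → (0, -9); (9, 12) → (9, -12)
T4 shear: x ← x + 1·y: (0, -3) → (-3, -3); (-15, 15) → (0, 15); (0, -9) → (-9, -9); (9, -12) → (-3, -12)
T5 shear: y ← y − 1/2·x: (-3, -3) → (-3, -3/2); (0, 15) → (0, 15); (-9, -9) → (-9, -9/2); (-3, -12) → (-3, -21/2)
T6 reflect across x = 0: (-3, -3/2) → (3, -3/2); (0, 15) → (0, 15); (-9, -9/2) → (9, -9/2); (-3, -21/2) → (3, -21/2)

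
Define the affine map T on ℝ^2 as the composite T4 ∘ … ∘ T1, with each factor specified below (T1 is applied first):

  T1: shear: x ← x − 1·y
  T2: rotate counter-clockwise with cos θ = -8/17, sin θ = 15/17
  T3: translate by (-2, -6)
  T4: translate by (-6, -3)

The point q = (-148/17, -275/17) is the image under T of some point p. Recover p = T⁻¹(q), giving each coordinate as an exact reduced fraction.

p = (-2, 4)

T1 = [1 -1 0; 0 1 0; 0 0 1]
T2·T1 = [-8/17 -7/17 0; 15/17 -23/17 0; 0 0 1]
T3·…·T1 = [-8/17 -7/17 -2; 15/17 -23/17 -6; 0 0 1]
T4·…·T1 = [-8/17 -7/17 -8; 15/17 -23/17 -9; 0 0 1]
det M = 1; M⁻¹ = [-23/17 7/17 -121/17; -15/17 -8/17 -192/17; 0 0 1]
M⁻¹ · (-148/17, -275/17)ᵀ = (-2, 4)ᵀ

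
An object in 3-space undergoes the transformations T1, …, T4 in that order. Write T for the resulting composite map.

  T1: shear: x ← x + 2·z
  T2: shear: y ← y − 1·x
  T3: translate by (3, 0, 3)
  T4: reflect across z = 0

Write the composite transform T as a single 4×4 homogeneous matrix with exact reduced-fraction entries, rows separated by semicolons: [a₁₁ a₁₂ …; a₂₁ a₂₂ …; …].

T = [1 0 2 3; -1 1 -2 0; 0 0 -1 -3; 0 0 0 1]

T1 = [1 0 2 0; 0 1 0 0; 0 0 1 0; 0 0 0 1]
T2·T1 = [1 0 2 0; -1 1 -2 0; 0 0 1 0; 0 0 0 1]
T3·…·T1 = [1 0 2 3; -1 1 -2 0; 0 0 1 3; 0 0 0 1]
T4·…·T1 = [1 0 2 3; -1 1 -2 0; 0 0 -1 -3; 0 0 0 1]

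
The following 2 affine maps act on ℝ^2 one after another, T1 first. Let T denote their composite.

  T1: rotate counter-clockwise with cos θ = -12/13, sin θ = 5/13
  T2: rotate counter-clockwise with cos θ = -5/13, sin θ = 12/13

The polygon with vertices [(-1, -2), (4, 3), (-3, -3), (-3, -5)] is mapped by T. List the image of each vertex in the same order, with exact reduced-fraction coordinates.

image vertices: (-2, 1), (3, -4), (-3, 3), (-5, 3)

T1 rotate counter-clockwise with cos θ = -12/13, sin θ = 5/13: (-1, -2) → (22/13, 19/13); (4, 3) → (-63/13, -16/13); (-3, -3) → (51/13, 21/13); (-3, -5) → (61/13, 45/13)
T2 rotate counter-clockwise with cos θ = -5/13, sin θ = 12/13: (22/13, 19/13) → (-2, 1); (-63/13, -16/13) → (3, -4); (51/13, 21/13) → (-3, 3); (61/13, 45/13) → (-5, 3)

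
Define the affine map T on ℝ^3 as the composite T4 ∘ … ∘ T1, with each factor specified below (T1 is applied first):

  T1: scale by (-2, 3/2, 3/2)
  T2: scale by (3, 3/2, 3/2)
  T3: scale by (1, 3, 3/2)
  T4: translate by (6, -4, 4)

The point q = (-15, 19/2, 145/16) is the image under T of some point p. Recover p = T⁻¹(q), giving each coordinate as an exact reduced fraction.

p = (7/2, 2, 3/2)

T1 = [-2 0 0 0; 0 3/2 0 0; 0 0 3/2 0; 0 0 0 1]
T2·T1 = [-6 0 0 0; 0 9/4 0 0; 0 0 9/4 0; 0 0 0 1]
T3·…·T1 = [-6 0 0 0; 0 27/4 0 0; 0 0 27/8 0; 0 0 0 1]
T4·…·T1 = [-6 0 0 6; 0 27/4 0 -4; 0 0 27/8 4; 0 0 0 1]
det M = -2187/16; M⁻¹ = [-1/6 0 0 1; 0 4/27 0 16/27; 0 0 8/27 -32/27; 0 0 0 1]
M⁻¹ · (-15, 19/2, 145/16)ᵀ = (7/2, 2, 3/2)ᵀ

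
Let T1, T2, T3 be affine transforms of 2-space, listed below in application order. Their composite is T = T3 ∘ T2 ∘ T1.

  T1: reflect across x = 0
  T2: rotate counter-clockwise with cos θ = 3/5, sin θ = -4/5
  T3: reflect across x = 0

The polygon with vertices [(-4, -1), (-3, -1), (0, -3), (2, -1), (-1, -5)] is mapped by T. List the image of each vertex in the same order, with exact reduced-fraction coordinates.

image vertices: (-8/5, -19/5), (-1, -3), (12/5, -9/5), (2, 1), (17/5, -19/5)

T1 reflect across x = 0: (-4, -1) → (4, -1); (-3, -1) → (3, -1); (0, -3) → (0, -3); (2, -1) → (-2, -1); (-1, -5) → (1, -5)
T2 rotate counter-clockwise with cos θ = 3/5, sin θ = -4/5: (4, -1) → (8/5, -19/5); (3, -1) → (1, -3); (0, -3) → (-12/5, -9/5); (-2, -1) → (-2, 1); (1, -5) → (-17/5, -19/5)
T3 reflect across x = 0: (8/5, -19/5) → (-8/5, -19/5); (1, -3) → (-1, -3); (-12/5, -9/5) → (12/5, -9/5); (-2, 1) → (2, 1); (-17/5, -19/5) → (17/5, -19/5)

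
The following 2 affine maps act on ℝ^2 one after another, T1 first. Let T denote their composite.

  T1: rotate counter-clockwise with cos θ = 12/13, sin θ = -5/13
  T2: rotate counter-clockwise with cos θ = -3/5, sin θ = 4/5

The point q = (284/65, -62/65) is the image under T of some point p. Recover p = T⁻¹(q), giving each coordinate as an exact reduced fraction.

T1 = [12/13 5/13 0; -5/13 12/13 0; 0 0 1]
T2·T1 = [-16/65 -63/65 0; 63/65 -16/65 0; 0 0 1]
det M = 1; M⁻¹ = [-16/65 63/65 0; -63/65 -16/65 0; 0 0 1]
M⁻¹ · (284/65, -62/65)ᵀ = (-2, -4)ᵀ

p = (-2, -4)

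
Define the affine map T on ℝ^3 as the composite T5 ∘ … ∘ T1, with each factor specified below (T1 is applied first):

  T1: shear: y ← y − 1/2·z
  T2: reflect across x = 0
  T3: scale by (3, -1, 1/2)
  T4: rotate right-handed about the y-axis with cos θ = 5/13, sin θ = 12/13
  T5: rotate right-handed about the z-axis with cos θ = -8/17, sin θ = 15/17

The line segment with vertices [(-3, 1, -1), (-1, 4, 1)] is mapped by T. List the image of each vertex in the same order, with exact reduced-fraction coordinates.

image vertices: (-3/34, 57/17, -17/2), (1029/442, 679/221, -67/26)

T1 shear: y ← y − 1/2·z: (-3, 1, -1) → (-3, 3/2, -1); (-1, 4, 1) → (-1, 7/2, 1)
T2 reflect across x = 0: (-3, 3/2, -1) → (3, 3/2, -1); (-1, 7/2, 1) → (1, 7/2, 1)
T3 scale by (3, -1, 1/2): (3, 3/2, -1) → (9, -3/2, -1/2); (1, 7/2, 1) → (3, -7/2, 1/2)
T4 rotate right-handed about the y-axis with cos θ = 5/13, sin θ = 12/13: (9, -3/2, -1/2) → (3, -3/2, -17/2); (3, -7/2, 1/2) → (21/13, -7/2, -67/26)
T5 rotate right-handed about the z-axis with cos θ = -8/17, sin θ = 15/17: (3, -3/2, -17/2) → (-3/34, 57/17, -17/2); (21/13, -7/2, -67/26) → (1029/442, 679/221, -67/26)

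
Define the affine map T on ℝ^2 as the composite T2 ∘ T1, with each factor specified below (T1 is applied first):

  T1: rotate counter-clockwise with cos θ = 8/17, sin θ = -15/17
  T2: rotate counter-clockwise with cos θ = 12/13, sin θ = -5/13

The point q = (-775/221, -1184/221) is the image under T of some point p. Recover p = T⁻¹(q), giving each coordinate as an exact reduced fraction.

p = (5, -4)

T1 = [8/17 15/17 0; -15/17 8/17 0; 0 0 1]
T2·T1 = [21/221 220/221 0; -220/221 21/221 0; 0 0 1]
det M = 1; M⁻¹ = [21/221 -220/221 0; 220/221 21/221 0; 0 0 1]
M⁻¹ · (-775/221, -1184/221)ᵀ = (5, -4)ᵀ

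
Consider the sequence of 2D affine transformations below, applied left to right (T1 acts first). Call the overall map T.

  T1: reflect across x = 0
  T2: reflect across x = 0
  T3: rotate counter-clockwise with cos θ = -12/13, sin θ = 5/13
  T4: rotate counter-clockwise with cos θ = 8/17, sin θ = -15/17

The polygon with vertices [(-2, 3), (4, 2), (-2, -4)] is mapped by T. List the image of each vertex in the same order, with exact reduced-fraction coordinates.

T1 reflect across x = 0: (-2, 3) → (2, 3); (4, 2) → (-4, 2); (-2, -4) → (2, -4)
T2 reflect across x = 0: (2, 3) → (-2, 3); (-4, 2) → (4, 2); (2, -4) → (-2, -4)
T3 rotate counter-clockwise with cos θ = -12/13, sin θ = 5/13: (-2, 3) → (9/13, -46/13); (4, 2) → (-58/13, -4/13); (-2, -4) → (44/13, 38/13)
T4 rotate counter-clockwise with cos θ = 8/17, sin θ = -15/17: (9/13, -46/13) → (-618/221, -503/221); (-58/13, -4/13) → (-524/221, 838/221); (44/13, 38/13) → (922/221, -356/221)

image vertices: (-618/221, -503/221), (-524/221, 838/221), (922/221, -356/221)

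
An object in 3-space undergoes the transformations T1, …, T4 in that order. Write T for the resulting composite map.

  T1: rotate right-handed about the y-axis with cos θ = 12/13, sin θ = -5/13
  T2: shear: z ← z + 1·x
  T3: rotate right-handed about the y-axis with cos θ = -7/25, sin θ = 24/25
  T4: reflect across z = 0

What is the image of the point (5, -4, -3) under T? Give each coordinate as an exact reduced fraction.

T1 rotate right-handed about the y-axis with cos θ = 12/13, sin θ = -5/13: (5, -4, -3) → (75/13, -4, -11/13)
T2 shear: z ← z + 1·x: (75/13, -4, -11/13) → (75/13, -4, 64/13)
T3 rotate right-handed about the y-axis with cos θ = -7/25, sin θ = 24/25: (75/13, -4, 64/13) → (1011/325, -4, -2248/325)
T4 reflect across z = 0: (1011/325, -4, -2248/325) → (1011/325, -4, 2248/325)

T(p) = (1011/325, -4, 2248/325)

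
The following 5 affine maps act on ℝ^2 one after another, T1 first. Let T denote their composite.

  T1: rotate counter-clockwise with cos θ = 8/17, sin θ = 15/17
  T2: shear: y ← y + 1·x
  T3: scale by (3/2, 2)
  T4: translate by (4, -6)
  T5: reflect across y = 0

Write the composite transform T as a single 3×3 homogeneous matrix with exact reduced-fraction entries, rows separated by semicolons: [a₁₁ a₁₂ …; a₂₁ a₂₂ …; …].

T = [12/17 -45/34 4; -46/17 14/17 6; 0 0 1]

T1 = [8/17 -15/17 0; 15/17 8/17 0; 0 0 1]
T2·T1 = [8/17 -15/17 0; 23/17 -7/17 0; 0 0 1]
T3·…·T1 = [12/17 -45/34 0; 46/17 -14/17 0; 0 0 1]
T4·…·T1 = [12/17 -45/34 4; 46/17 -14/17 -6; 0 0 1]
T5·…·T1 = [12/17 -45/34 4; -46/17 14/17 6; 0 0 1]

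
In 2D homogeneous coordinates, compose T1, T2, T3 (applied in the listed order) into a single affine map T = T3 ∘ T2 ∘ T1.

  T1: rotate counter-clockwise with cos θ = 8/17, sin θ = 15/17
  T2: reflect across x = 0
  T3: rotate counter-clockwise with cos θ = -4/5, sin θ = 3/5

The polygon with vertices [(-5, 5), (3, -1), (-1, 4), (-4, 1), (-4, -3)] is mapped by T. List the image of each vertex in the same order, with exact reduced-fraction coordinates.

T1 rotate counter-clockwise with cos θ = 8/17, sin θ = 15/17: (-5, 5) → (-115/17, -35/17); (3, -1) → (39/17, 37/17); (-1, 4) → (-4, 1); (-4, 1) → (-47/17, -52/17); (-4, -3) → (13/17, -84/17)
T2 reflect across x = 0: (-115/17, -35/17) → (115/17, -35/17); (39/17, 37/17) → (-39/17, 37/17); (-4, 1) → (4, 1); (-47/17, -52/17) → (47/17, -52/17); (13/17, -84/17) → (-13/17, -84/17)
T3 rotate counter-clockwise with cos θ = -4/5, sin θ = 3/5: (115/17, -35/17) → (-71/17, 97/17); (-39/17, 37/17) → (9/17, -53/17); (4, 1) → (-19/5, 8/5); (47/17, -52/17) → (-32/85, 349/85); (-13/17, -84/17) → (304/85, 297/85)

image vertices: (-71/17, 97/17), (9/17, -53/17), (-19/5, 8/5), (-32/85, 349/85), (304/85, 297/85)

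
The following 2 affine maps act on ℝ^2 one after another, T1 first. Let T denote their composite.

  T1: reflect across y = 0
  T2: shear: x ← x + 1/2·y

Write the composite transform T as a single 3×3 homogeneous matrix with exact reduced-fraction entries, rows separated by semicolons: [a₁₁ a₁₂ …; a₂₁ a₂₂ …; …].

T1 = [1 0 0; 0 -1 0; 0 0 1]
T2·T1 = [1 -1/2 0; 0 -1 0; 0 0 1]

T = [1 -1/2 0; 0 -1 0; 0 0 1]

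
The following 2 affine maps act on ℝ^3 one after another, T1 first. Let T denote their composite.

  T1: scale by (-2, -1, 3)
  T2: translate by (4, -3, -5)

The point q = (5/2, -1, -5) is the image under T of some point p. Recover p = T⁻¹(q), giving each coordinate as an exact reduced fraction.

T1 = [-2 0 0 0; 0 -1 0 0; 0 0 3 0; 0 0 0 1]
T2·T1 = [-2 0 0 4; 0 -1 0 -3; 0 0 3 -5; 0 0 0 1]
det M = 6; M⁻¹ = [-1/2 0 0 2; 0 -1 0 -3; 0 0 1/3 5/3; 0 0 0 1]
M⁻¹ · (5/2, -1, -5)ᵀ = (3/4, -2, 0)ᵀ

p = (3/4, -2, 0)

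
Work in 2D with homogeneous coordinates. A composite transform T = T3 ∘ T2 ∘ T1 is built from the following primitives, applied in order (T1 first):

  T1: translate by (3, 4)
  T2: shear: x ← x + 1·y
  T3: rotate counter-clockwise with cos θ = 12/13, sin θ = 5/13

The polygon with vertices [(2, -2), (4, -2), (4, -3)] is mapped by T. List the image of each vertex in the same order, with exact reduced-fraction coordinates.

image vertices: (74/13, 59/13), (98/13, 69/13), (7, 4)

T1 translate by (3, 4): (2, -2) → (5, 2); (4, -2) → (7, 2); (4, -3) → (7, 1)
T2 shear: x ← x + 1·y: (5, 2) → (7, 2); (7, 2) → (9, 2); (7, 1) → (8, 1)
T3 rotate counter-clockwise with cos θ = 12/13, sin θ = 5/13: (7, 2) → (74/13, 59/13); (9, 2) → (98/13, 69/13); (8, 1) → (7, 4)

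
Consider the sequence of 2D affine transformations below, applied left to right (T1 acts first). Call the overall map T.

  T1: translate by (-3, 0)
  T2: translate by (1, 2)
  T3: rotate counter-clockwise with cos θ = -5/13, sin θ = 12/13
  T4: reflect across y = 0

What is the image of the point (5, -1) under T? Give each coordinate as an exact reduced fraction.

T1 translate by (-3, 0): (5, -1) → (2, -1)
T2 translate by (1, 2): (2, -1) → (3, 1)
T3 rotate counter-clockwise with cos θ = -5/13, sin θ = 12/13: (3, 1) → (-27/13, 31/13)
T4 reflect across y = 0: (-27/13, 31/13) → (-27/13, -31/13)

T(p) = (-27/13, -31/13)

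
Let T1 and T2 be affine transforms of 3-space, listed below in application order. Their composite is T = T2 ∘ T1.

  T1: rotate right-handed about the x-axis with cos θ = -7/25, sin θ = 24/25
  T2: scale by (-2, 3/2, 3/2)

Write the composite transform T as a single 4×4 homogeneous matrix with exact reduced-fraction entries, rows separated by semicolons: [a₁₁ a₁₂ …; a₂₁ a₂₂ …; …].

T = [-2 0 0 0; 0 -21/50 -36/25 0; 0 36/25 -21/50 0; 0 0 0 1]

T1 = [1 0 0 0; 0 -7/25 -24/25 0; 0 24/25 -7/25 0; 0 0 0 1]
T2·T1 = [-2 0 0 0; 0 -21/50 -36/25 0; 0 36/25 -21/50 0; 0 0 0 1]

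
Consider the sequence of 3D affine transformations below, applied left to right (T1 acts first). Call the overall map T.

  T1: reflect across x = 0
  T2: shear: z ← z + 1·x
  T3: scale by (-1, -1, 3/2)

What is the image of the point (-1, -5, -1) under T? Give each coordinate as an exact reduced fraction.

T(p) = (-1, 5, 0)

T1 reflect across x = 0: (-1, -5, -1) → (1, -5, -1)
T2 shear: z ← z + 1·x: (1, -5, -1) → (1, -5, 0)
T3 scale by (-1, -1, 3/2): (1, -5, 0) → (-1, 5, 0)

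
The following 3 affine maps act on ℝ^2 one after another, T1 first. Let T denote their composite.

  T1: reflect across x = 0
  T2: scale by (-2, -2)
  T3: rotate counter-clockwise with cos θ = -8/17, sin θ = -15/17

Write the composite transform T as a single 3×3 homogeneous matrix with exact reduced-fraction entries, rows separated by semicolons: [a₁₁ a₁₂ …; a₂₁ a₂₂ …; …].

T = [-16/17 -30/17 0; -30/17 16/17 0; 0 0 1]

T1 = [-1 0 0; 0 1 0; 0 0 1]
T2·T1 = [2 0 0; 0 -2 0; 0 0 1]
T3·…·T1 = [-16/17 -30/17 0; -30/17 16/17 0; 0 0 1]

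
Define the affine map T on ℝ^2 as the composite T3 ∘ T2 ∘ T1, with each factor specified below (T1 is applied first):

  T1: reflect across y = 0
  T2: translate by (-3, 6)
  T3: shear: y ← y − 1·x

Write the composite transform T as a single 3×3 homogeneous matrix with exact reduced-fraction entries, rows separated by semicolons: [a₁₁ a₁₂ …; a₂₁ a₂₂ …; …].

T = [1 0 -3; -1 -1 9; 0 0 1]

T1 = [1 0 0; 0 -1 0; 0 0 1]
T2·T1 = [1 0 -3; 0 -1 6; 0 0 1]
T3·…·T1 = [1 0 -3; -1 -1 9; 0 0 1]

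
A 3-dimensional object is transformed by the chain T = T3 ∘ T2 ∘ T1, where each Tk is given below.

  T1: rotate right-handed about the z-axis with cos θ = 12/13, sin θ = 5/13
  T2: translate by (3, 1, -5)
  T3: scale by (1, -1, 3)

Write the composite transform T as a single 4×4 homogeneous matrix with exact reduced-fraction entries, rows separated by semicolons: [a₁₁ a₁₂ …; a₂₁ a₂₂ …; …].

T = [12/13 -5/13 0 3; -5/13 -12/13 0 -1; 0 0 3 -15; 0 0 0 1]

T1 = [12/13 -5/13 0 0; 5/13 12/13 0 0; 0 0 1 0; 0 0 0 1]
T2·T1 = [12/13 -5/13 0 3; 5/13 12/13 0 1; 0 0 1 -5; 0 0 0 1]
T3·…·T1 = [12/13 -5/13 0 3; -5/13 -12/13 0 -1; 0 0 3 -15; 0 0 0 1]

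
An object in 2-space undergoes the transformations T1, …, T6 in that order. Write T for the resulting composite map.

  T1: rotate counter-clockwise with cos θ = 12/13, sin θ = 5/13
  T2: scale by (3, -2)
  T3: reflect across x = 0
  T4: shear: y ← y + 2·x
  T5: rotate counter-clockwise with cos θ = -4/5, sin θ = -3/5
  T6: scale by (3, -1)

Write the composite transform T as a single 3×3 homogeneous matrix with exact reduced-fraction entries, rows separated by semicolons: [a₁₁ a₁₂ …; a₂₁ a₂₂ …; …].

T1 = [12/13 -5/13 0; 5/13 12/13 0; 0 0 1]
T2·T1 = [36/13 -15/13 0; -10/13 -24/13 0; 0 0 1]
T3·…·T1 = [-36/13 15/13 0; -10/13 -24/13 0; 0 0 1]
T4·…·T1 = [-36/13 15/13 0; -82/13 6/13 0; 0 0 1]
T5·…·T1 = [-102/65 -42/65 0; 436/65 -69/65 0; 0 0 1]
T6·…·T1 = [-306/65 -126/65 0; -436/65 69/65 0; 0 0 1]

T = [-306/65 -126/65 0; -436/65 69/65 0; 0 0 1]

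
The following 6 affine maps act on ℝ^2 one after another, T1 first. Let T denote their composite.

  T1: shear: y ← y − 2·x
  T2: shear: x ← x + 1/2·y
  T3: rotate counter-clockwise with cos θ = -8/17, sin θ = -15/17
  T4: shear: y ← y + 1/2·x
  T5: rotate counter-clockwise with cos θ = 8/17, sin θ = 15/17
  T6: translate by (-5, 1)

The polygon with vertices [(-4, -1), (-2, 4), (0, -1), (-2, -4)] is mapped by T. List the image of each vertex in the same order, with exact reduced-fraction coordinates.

T1 shear: y ← y − 2·x: (-4, -1) → (-4, 7); (-2, 4) → (-2, 8); (0, -1) → (0, -1); (-2, -4) → (-2, 0)
T2 shear: x ← x + 1/2·y: (-4, 7) → (-1/2, 7); (-2, 8) → (2, 8); (0, -1) → (-1/2, -1); (-2, 0) → (-2, 0)
T3 rotate counter-clockwise with cos θ = -8/17, sin θ = -15/17: (-1/2, 7) → (109/17, -97/34); (2, 8) → (104/17, -94/17); (-1/2, -1) → (-11/17, 31/34); (-2, 0) → (16/17, 30/17)
T4 shear: y ← y + 1/2·x: (109/17, -97/34) → (109/17, 6/17); (104/17, -94/17) → (104/17, -42/17); (-11/17, 31/34) → (-11/17, 10/17); (16/17, 30/17) → (16/17, 38/17)
T5 rotate counter-clockwise with cos θ = 8/17, sin θ = 15/17: (109/17, 6/17) → (46/17, 99/17); (104/17, -42/17) → (86/17, 72/17); (-11/17, 10/17) → (-14/17, -5/17); (16/17, 38/17) → (-26/17, 32/17)
T6 translate by (-5, 1): (46/17, 99/17) → (-39/17, 116/17); (86/17, 72/17) → (1/17, 89/17); (-14/17, -5/17) → (-99/17, 12/17); (-26/17, 32/17) → (-111/17, 49/17)

image vertices: (-39/17, 116/17), (1/17, 89/17), (-99/17, 12/17), (-111/17, 49/17)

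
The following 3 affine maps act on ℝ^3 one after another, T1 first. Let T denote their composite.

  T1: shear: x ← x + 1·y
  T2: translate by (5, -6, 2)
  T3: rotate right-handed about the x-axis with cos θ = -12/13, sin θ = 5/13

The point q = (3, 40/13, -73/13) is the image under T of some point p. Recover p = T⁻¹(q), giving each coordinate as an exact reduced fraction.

p = (-3, 1, 2)

T1 = [1 1 0 0; 0 1 0 0; 0 0 1 0; 0 0 0 1]
T2·T1 = [1 1 0 5; 0 1 0 -6; 0 0 1 2; 0 0 0 1]
T3·…·T1 = [1 1 0 5; 0 -12/13 -5/13 62/13; 0 5/13 -12/13 -54/13; 0 0 0 1]
det M = 1; M⁻¹ = [1 12/13 -5/13 -11; 0 -12/13 5/13 6; 0 -5/13 -12/13 -2; 0 0 0 1]
M⁻¹ · (3, 40/13, -73/13)ᵀ = (-3, 1, 2)ᵀ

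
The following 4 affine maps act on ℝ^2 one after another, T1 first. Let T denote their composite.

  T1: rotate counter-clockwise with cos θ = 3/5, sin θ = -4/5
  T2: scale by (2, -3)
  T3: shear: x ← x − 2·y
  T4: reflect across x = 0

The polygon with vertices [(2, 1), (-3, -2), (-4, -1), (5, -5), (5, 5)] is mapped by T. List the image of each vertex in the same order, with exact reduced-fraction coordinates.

image vertices: (2, 3), (-2/5, -18/5), (-46/5, -39/5), (44, 21), (-8, 3)

T1 rotate counter-clockwise with cos θ = 3/5, sin θ = -4/5: (2, 1) → (2, -1); (-3, -2) → (-17/5, 6/5); (-4, -1) → (-16/5, 13/5); (5, -5) → (-1, -7); (5, 5) → (7, -1)
T2 scale by (2, -3): (2, -1) → (4, 3); (-17/5, 6/5) → (-34/5, -18/5); (-16/5, 13/5) → (-32/5, -39/5); (-1, -7) → (-2, 21); (7, -1) → (14, 3)
T3 shear: x ← x − 2·y: (4, 3) → (-2, 3); (-34/5, -18/5) → (2/5, -18/5); (-32/5, -39/5) → (46/5, -39/5); (-2, 21) → (-44, 21); (14, 3) → (8, 3)
T4 reflect across x = 0: (-2, 3) → (2, 3); (2/5, -18/5) → (-2/5, -18/5); (46/5, -39/5) → (-46/5, -39/5); (-44, 21) → (44, 21); (8, 3) → (-8, 3)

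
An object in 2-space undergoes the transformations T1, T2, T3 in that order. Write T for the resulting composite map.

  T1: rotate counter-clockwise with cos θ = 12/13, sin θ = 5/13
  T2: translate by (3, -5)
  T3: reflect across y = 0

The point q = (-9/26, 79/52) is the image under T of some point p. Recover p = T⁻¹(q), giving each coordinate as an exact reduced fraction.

p = (-7/4, 9/2)

T1 = [12/13 -5/13 0; 5/13 12/13 0; 0 0 1]
T2·T1 = [12/13 -5/13 3; 5/13 12/13 -5; 0 0 1]
T3·…·T1 = [12/13 -5/13 3; -5/13 -12/13 5; 0 0 1]
det M = -1; M⁻¹ = [12/13 -5/13 -11/13; -5/13 -12/13 75/13; 0 0 1]
M⁻¹ · (-9/26, 79/52)ᵀ = (-7/4, 9/2)ᵀ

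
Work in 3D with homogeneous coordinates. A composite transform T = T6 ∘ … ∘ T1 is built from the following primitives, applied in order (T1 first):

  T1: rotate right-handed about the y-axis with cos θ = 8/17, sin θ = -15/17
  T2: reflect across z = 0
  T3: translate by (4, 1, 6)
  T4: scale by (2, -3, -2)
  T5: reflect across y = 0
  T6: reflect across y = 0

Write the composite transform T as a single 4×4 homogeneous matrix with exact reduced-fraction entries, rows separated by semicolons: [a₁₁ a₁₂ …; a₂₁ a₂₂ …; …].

T1 = [8/17 0 -15/17 0; 0 1 0 0; 15/17 0 8/17 0; 0 0 0 1]
T2·T1 = [8/17 0 -15/17 0; 0 1 0 0; -15/17 0 -8/17 0; 0 0 0 1]
T3·…·T1 = [8/17 0 -15/17 4; 0 1 0 1; -15/17 0 -8/17 6; 0 0 0 1]
T4·…·T1 = [16/17 0 -30/17 8; 0 -3 0 -3; 30/17 0 16/17 -12; 0 0 0 1]
T5·…·T1 = [16/17 0 -30/17 8; 0 3 0 3; 30/17 0 16/17 -12; 0 0 0 1]
T6·…·T1 = [16/17 0 -30/17 8; 0 -3 0 -3; 30/17 0 16/17 -12; 0 0 0 1]

T = [16/17 0 -30/17 8; 0 -3 0 -3; 30/17 0 16/17 -12; 0 0 0 1]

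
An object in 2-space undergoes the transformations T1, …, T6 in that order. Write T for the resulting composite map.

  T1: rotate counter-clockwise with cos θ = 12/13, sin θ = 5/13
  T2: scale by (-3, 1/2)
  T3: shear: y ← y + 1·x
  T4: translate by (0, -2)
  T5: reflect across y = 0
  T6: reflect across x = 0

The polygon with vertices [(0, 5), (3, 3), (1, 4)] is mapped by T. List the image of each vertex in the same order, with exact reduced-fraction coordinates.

T1 rotate counter-clockwise with cos θ = 12/13, sin θ = 5/13: (0, 5) → (-25/13, 60/13); (3, 3) → (21/13, 51/13); (1, 4) → (-8/13, 53/13)
T2 scale by (-3, 1/2): (-25/13, 60/13) → (75/13, 30/13); (21/13, 51/13) → (-63/13, 51/26); (-8/13, 53/13) → (24/13, 53/26)
T3 shear: y ← y + 1·x: (75/13, 30/13) → (75/13, 105/13); (-63/13, 51/26) → (-63/13, -75/26); (24/13, 53/26) → (24/13, 101/26)
T4 translate by (0, -2): (75/13, 105/13) → (75/13, 79/13); (-63/13, -75/26) → (-63/13, -127/26); (24/13, 101/26) → (24/13, 49/26)
T5 reflect across y = 0: (75/13, 79/13) → (75/13, -79/13); (-63/13, -127/26) → (-63/13, 127/26); (24/13, 49/26) → (24/13, -49/26)
T6 reflect across x = 0: (75/13, -79/13) → (-75/13, -79/13); (-63/13, 127/26) → (63/13, 127/26); (24/13, -49/26) → (-24/13, -49/26)

image vertices: (-75/13, -79/13), (63/13, 127/26), (-24/13, -49/26)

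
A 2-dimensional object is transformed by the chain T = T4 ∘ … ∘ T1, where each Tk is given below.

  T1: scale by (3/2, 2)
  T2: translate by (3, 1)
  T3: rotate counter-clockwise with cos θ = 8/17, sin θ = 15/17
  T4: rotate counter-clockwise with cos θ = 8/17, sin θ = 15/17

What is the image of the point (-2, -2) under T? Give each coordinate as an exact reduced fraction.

T(p) = (720/289, 483/289)

T1 scale by (3/2, 2): (-2, -2) → (-3, -4)
T2 translate by (3, 1): (-3, -4) → (0, -3)
T3 rotate counter-clockwise with cos θ = 8/17, sin θ = 15/17: (0, -3) → (45/17, -24/17)
T4 rotate counter-clockwise with cos θ = 8/17, sin θ = 15/17: (45/17, -24/17) → (720/289, 483/289)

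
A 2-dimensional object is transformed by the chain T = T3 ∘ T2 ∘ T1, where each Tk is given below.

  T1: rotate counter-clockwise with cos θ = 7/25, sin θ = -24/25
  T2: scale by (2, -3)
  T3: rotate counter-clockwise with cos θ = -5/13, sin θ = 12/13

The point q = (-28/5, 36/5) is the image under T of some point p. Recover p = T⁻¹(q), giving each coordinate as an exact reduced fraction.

p = (2, 4)

T1 = [7/25 24/25 0; -24/25 7/25 0; 0 0 1]
T2·T1 = [14/25 48/25 0; 72/25 -21/25 0; 0 0 1]
T3·…·T1 = [-934/325 12/325 0; -192/325 681/325 0; 0 0 1]
det M = -6; M⁻¹ = [-227/650 2/325 0; -32/325 467/975 0; 0 0 1]
M⁻¹ · (-28/5, 36/5)ᵀ = (2, 4)ᵀ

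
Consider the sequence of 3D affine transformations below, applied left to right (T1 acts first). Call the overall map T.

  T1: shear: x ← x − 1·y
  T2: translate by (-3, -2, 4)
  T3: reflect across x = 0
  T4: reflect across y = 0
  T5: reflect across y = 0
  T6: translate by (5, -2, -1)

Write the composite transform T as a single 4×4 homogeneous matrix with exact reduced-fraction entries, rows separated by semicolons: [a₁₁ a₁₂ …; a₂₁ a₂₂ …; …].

T1 = [1 -1 0 0; 0 1 0 0; 0 0 1 0; 0 0 0 1]
T2·T1 = [1 -1 0 -3; 0 1 0 -2; 0 0 1 4; 0 0 0 1]
T3·…·T1 = [-1 1 0 3; 0 1 0 -2; 0 0 1 4; 0 0 0 1]
T4·…·T1 = [-1 1 0 3; 0 -1 0 2; 0 0 1 4; 0 0 0 1]
T5·…·T1 = [-1 1 0 3; 0 1 0 -2; 0 0 1 4; 0 0 0 1]
T6·…·T1 = [-1 1 0 8; 0 1 0 -4; 0 0 1 3; 0 0 0 1]

T = [-1 1 0 8; 0 1 0 -4; 0 0 1 3; 0 0 0 1]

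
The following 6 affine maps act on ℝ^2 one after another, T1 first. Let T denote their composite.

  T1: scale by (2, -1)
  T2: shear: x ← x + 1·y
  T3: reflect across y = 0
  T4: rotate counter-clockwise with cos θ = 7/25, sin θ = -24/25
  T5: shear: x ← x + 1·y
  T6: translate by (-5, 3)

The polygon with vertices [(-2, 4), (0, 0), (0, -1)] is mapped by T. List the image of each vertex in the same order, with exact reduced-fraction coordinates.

image vertices: (27/5, 59/5), (-5, 3), (-173/25, 44/25)

T1 scale by (2, -1): (-2, 4) → (-4, -4); (0, 0) → (0, 0); (0, -1) → (0, 1)
T2 shear: x ← x + 1·y: (-4, -4) → (-8, -4); (0, 0) → (0, 0); (0, 1) → (1, 1)
T3 reflect across y = 0: (-8, -4) → (-8, 4); (0, 0) → (0, 0); (1, 1) → (1, -1)
T4 rotate counter-clockwise with cos θ = 7/25, sin θ = -24/25: (-8, 4) → (8/5, 44/5); (0, 0) → (0, 0); (1, -1) → (-17/25, -31/25)
T5 shear: x ← x + 1·y: (8/5, 44/5) → (52/5, 44/5); (0, 0) → (0, 0); (-17/25, -31/25) → (-48/25, -31/25)
T6 translate by (-5, 3): (52/5, 44/5) → (27/5, 59/5); (0, 0) → (-5, 3); (-48/25, -31/25) → (-173/25, 44/25)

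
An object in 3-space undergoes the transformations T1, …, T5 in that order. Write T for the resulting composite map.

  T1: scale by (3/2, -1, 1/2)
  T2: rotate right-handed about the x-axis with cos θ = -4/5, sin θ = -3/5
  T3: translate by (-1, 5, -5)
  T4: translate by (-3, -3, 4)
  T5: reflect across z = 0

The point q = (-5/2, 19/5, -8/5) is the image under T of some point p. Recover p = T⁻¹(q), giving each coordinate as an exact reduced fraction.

p = (1, 3, -2)

T1 = [3/2 0 0 0; 0 -1 0 0; 0 0 1/2 0; 0 0 0 1]
T2·T1 = [3/2 0 0 0; 0 4/5 3/10 0; 0 3/5 -2/5 0; 0 0 0 1]
T3·…·T1 = [3/2 0 0 -1; 0 4/5 3/10 5; 0 3/5 -2/5 -5; 0 0 0 1]
T4·…·T1 = [3/2 0 0 -4; 0 4/5 3/10 2; 0 3/5 -2/5 -1; 0 0 0 1]
T5·…·T1 = [3/2 0 0 -4; 0 4/5 3/10 2; 0 -3/5 2/5 1; 0 0 0 1]
det M = 3/4; M⁻¹ = [2/3 0 0 8/3; 0 4/5 -3/5 -1; 0 6/5 8/5 -4; 0 0 0 1]
M⁻¹ · (-5/2, 19/5, -8/5)ᵀ = (1, 3, -2)ᵀ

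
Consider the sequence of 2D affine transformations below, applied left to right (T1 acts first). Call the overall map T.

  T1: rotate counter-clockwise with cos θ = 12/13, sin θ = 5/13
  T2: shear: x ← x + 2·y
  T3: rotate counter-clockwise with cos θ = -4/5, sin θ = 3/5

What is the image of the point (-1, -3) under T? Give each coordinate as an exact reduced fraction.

T1 rotate counter-clockwise with cos θ = 12/13, sin θ = 5/13: (-1, -3) → (3/13, -41/13)
T2 shear: x ← x + 2·y: (3/13, -41/13) → (-79/13, -41/13)
T3 rotate counter-clockwise with cos θ = -4/5, sin θ = 3/5: (-79/13, -41/13) → (439/65, -73/65)

T(p) = (439/65, -73/65)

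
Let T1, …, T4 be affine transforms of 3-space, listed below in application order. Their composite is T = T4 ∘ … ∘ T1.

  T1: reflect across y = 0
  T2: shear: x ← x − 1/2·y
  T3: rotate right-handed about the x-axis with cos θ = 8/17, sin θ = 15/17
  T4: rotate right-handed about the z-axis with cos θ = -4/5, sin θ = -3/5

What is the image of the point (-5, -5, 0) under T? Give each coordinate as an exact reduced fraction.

T1 reflect across y = 0: (-5, -5, 0) → (-5, 5, 0)
T2 shear: x ← x − 1/2·y: (-5, 5, 0) → (-15/2, 5, 0)
T3 rotate right-handed about the x-axis with cos θ = 8/17, sin θ = 15/17: (-15/2, 5, 0) → (-15/2, 40/17, 75/17)
T4 rotate right-handed about the z-axis with cos θ = -4/5, sin θ = -3/5: (-15/2, 40/17, 75/17) → (126/17, 89/34, 75/17)

T(p) = (126/17, 89/34, 75/17)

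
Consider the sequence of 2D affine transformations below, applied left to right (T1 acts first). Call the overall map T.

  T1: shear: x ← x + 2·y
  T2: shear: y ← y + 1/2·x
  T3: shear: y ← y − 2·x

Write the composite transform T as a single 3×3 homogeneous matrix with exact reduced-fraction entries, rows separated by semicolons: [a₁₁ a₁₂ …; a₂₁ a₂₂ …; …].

T1 = [1 2 0; 0 1 0; 0 0 1]
T2·T1 = [1 2 0; 1/2 2 0; 0 0 1]
T3·…·T1 = [1 2 0; -3/2 -2 0; 0 0 1]

T = [1 2 0; -3/2 -2 0; 0 0 1]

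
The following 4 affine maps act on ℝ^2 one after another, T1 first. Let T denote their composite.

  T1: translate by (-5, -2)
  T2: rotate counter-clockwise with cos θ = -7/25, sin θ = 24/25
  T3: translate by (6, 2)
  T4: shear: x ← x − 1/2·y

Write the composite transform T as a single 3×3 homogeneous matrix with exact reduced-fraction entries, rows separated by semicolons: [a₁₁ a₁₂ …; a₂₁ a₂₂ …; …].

T1 = [1 0 -5; 0 1 -2; 0 0 1]
T2·T1 = [-7/25 -24/25 83/25; 24/25 -7/25 -106/25; 0 0 1]
T3·…·T1 = [-7/25 -24/25 233/25; 24/25 -7/25 -56/25; 0 0 1]
T4·…·T1 = [-19/25 -41/50 261/25; 24/25 -7/25 -56/25; 0 0 1]

T = [-19/25 -41/50 261/25; 24/25 -7/25 -56/25; 0 0 1]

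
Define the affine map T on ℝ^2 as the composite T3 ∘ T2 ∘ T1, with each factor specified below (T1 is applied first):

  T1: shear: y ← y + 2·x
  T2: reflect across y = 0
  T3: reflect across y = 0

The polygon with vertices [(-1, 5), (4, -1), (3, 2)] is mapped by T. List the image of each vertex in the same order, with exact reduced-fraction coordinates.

T1 shear: y ← y + 2·x: (-1, 5) → (-1, 3); (4, -1) → (4, 7); (3, 2) → (3, 8)
T2 reflect across y = 0: (-1, 3) → (-1, -3); (4, 7) → (4, -7); (3, 8) → (3, -8)
T3 reflect across y = 0: (-1, -3) → (-1, 3); (4, -7) → (4, 7); (3, -8) → (3, 8)

image vertices: (-1, 3), (4, 7), (3, 8)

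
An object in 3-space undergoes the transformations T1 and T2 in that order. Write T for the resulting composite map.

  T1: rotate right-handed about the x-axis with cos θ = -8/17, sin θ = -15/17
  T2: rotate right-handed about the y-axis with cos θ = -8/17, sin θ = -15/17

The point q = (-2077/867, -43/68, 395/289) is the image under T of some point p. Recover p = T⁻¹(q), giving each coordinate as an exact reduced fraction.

p = (7/3, -1, -5/4)

T1 = [1 0 0 0; 0 -8/17 15/17 0; 0 -15/17 -8/17 0; 0 0 0 1]
T2·T1 = [-8/17 225/289 120/289 0; 0 -8/17 15/17 0; 15/17 120/289 64/289 0; 0 0 0 1]
det M = 1; M⁻¹ = [-8/17 0 15/17 0; 225/289 -8/17 120/289 0; 120/289 15/17 64/289 0; 0 0 0 1]
M⁻¹ · (-2077/867, -43/68, 395/289)ᵀ = (7/3, -1, -5/4)ᵀ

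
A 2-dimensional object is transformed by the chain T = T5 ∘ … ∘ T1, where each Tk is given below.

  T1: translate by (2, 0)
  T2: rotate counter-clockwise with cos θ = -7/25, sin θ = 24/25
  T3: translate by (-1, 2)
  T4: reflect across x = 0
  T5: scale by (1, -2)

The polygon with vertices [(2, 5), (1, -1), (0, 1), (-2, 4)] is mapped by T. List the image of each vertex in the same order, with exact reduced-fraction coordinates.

image vertices: (173/25, -222/25), (22/25, -258/25), (63/25, -182/25), (121/25, -44/25)

T1 translate by (2, 0): (2, 5) → (4, 5); (1, -1) → (3, -1); (0, 1) → (2, 1); (-2, 4) → (0, 4)
T2 rotate counter-clockwise with cos θ = -7/25, sin θ = 24/25: (4, 5) → (-148/25, 61/25); (3, -1) → (3/25, 79/25); (2, 1) → (-38/25, 41/25); (0, 4) → (-96/25, -28/25)
T3 translate by (-1, 2): (-148/25, 61/25) → (-173/25, 111/25); (3/25, 79/25) → (-22/25, 129/25); (-38/25, 41/25) → (-63/25, 91/25); (-96/25, -28/25) → (-121/25, 22/25)
T4 reflect across x = 0: (-173/25, 111/25) → (173/25, 111/25); (-22/25, 129/25) → (22/25, 129/25); (-63/25, 91/25) → (63/25, 91/25); (-121/25, 22/25) → (121/25, 22/25)
T5 scale by (1, -2): (173/25, 111/25) → (173/25, -222/25); (22/25, 129/25) → (22/25, -258/25); (63/25, 91/25) → (63/25, -182/25); (121/25, 22/25) → (121/25, -44/25)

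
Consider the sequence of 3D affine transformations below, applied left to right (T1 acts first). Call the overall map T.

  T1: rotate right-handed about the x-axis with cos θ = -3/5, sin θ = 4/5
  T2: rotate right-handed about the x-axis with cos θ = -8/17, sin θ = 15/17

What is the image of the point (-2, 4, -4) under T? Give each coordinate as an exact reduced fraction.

T(p) = (-2, -452/85, -164/85)

T1 rotate right-handed about the x-axis with cos θ = -3/5, sin θ = 4/5: (-2, 4, -4) → (-2, 4/5, 28/5)
T2 rotate right-handed about the x-axis with cos θ = -8/17, sin θ = 15/17: (-2, 4/5, 28/5) → (-2, -452/85, -164/85)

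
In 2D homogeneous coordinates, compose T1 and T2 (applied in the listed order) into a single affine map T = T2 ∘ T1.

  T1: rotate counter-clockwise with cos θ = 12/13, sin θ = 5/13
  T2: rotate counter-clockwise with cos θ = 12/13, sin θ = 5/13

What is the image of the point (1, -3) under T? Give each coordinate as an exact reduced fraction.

T1 rotate counter-clockwise with cos θ = 12/13, sin θ = 5/13: (1, -3) → (27/13, -31/13)
T2 rotate counter-clockwise with cos θ = 12/13, sin θ = 5/13: (27/13, -31/13) → (479/169, -237/169)

T(p) = (479/169, -237/169)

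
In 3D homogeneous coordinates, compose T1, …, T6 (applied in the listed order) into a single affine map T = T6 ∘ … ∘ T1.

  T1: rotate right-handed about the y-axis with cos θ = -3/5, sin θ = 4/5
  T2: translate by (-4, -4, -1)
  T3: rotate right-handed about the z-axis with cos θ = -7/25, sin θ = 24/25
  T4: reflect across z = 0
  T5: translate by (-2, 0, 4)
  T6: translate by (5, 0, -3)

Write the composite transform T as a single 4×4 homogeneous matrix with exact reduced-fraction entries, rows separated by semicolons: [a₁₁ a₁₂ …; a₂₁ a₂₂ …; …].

T = [21/125 -24/25 -28/125 199/25; -72/125 -7/25 96/125 -68/25; 4/5 0 3/5 2; 0 0 0 1]

T1 = [-3/5 0 4/5 0; 0 1 0 0; -4/5 0 -3/5 0; 0 0 0 1]
T2·T1 = [-3/5 0 4/5 -4; 0 1 0 -4; -4/5 0 -3/5 -1; 0 0 0 1]
T3·…·T1 = [21/125 -24/25 -28/125 124/25; -72/125 -7/25 96/125 -68/25; -4/5 0 -3/5 -1; 0 0 0 1]
T4·…·T1 = [21/125 -24/25 -28/125 124/25; -72/125 -7/25 96/125 -68/25; 4/5 0 3/5 1; 0 0 0 1]
T5·…·T1 = [21/125 -24/25 -28/125 74/25; -72/125 -7/25 96/125 -68/25; 4/5 0 3/5 5; 0 0 0 1]
T6·…·T1 = [21/125 -24/25 -28/125 199/25; -72/125 -7/25 96/125 -68/25; 4/5 0 3/5 2; 0 0 0 1]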